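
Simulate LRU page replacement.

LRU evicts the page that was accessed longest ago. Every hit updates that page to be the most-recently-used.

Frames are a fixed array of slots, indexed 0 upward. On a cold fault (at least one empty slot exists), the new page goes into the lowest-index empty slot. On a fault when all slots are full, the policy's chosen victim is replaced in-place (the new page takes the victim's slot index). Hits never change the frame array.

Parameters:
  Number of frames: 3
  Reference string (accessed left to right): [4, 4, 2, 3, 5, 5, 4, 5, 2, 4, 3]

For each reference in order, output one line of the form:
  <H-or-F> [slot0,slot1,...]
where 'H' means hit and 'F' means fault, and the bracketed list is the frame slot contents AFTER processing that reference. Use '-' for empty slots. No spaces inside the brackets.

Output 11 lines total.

F [4,-,-]
H [4,-,-]
F [4,2,-]
F [4,2,3]
F [5,2,3]
H [5,2,3]
F [5,4,3]
H [5,4,3]
F [5,4,2]
H [5,4,2]
F [3,4,2]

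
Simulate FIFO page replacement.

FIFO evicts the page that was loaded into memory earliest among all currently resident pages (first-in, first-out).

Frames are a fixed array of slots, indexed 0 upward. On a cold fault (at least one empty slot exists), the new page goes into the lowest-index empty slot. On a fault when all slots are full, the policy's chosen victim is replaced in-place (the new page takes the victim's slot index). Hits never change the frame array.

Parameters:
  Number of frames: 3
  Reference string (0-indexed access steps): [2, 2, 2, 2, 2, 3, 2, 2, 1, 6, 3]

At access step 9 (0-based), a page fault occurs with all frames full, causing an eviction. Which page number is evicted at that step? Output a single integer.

Answer: 2

Derivation:
Step 0: ref 2 -> FAULT, frames=[2,-,-]
Step 1: ref 2 -> HIT, frames=[2,-,-]
Step 2: ref 2 -> HIT, frames=[2,-,-]
Step 3: ref 2 -> HIT, frames=[2,-,-]
Step 4: ref 2 -> HIT, frames=[2,-,-]
Step 5: ref 3 -> FAULT, frames=[2,3,-]
Step 6: ref 2 -> HIT, frames=[2,3,-]
Step 7: ref 2 -> HIT, frames=[2,3,-]
Step 8: ref 1 -> FAULT, frames=[2,3,1]
Step 9: ref 6 -> FAULT, evict 2, frames=[6,3,1]
At step 9: evicted page 2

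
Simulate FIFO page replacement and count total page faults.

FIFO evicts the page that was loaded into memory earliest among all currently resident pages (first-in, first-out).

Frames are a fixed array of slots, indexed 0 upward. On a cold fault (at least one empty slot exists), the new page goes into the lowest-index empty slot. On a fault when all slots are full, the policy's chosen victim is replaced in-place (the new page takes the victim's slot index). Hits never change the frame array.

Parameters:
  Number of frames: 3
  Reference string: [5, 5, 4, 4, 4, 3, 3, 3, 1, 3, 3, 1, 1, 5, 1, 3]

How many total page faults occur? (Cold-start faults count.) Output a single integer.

Answer: 5

Derivation:
Step 0: ref 5 → FAULT, frames=[5,-,-]
Step 1: ref 5 → HIT, frames=[5,-,-]
Step 2: ref 4 → FAULT, frames=[5,4,-]
Step 3: ref 4 → HIT, frames=[5,4,-]
Step 4: ref 4 → HIT, frames=[5,4,-]
Step 5: ref 3 → FAULT, frames=[5,4,3]
Step 6: ref 3 → HIT, frames=[5,4,3]
Step 7: ref 3 → HIT, frames=[5,4,3]
Step 8: ref 1 → FAULT (evict 5), frames=[1,4,3]
Step 9: ref 3 → HIT, frames=[1,4,3]
Step 10: ref 3 → HIT, frames=[1,4,3]
Step 11: ref 1 → HIT, frames=[1,4,3]
Step 12: ref 1 → HIT, frames=[1,4,3]
Step 13: ref 5 → FAULT (evict 4), frames=[1,5,3]
Step 14: ref 1 → HIT, frames=[1,5,3]
Step 15: ref 3 → HIT, frames=[1,5,3]
Total faults: 5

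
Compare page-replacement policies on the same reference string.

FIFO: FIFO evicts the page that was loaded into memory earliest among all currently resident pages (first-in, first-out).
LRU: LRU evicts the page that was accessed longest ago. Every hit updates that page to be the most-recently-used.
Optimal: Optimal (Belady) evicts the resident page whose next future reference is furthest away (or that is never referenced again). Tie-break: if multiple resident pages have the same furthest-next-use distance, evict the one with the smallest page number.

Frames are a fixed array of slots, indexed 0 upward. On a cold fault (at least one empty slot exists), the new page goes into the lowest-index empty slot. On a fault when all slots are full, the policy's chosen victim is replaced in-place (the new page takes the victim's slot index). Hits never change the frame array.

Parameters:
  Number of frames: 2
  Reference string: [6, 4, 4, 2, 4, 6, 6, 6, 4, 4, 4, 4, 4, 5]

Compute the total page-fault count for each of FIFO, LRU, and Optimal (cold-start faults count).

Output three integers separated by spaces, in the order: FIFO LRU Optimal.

--- FIFO ---
  step 0: ref 6 -> FAULT, frames=[6,-] (faults so far: 1)
  step 1: ref 4 -> FAULT, frames=[6,4] (faults so far: 2)
  step 2: ref 4 -> HIT, frames=[6,4] (faults so far: 2)
  step 3: ref 2 -> FAULT, evict 6, frames=[2,4] (faults so far: 3)
  step 4: ref 4 -> HIT, frames=[2,4] (faults so far: 3)
  step 5: ref 6 -> FAULT, evict 4, frames=[2,6] (faults so far: 4)
  step 6: ref 6 -> HIT, frames=[2,6] (faults so far: 4)
  step 7: ref 6 -> HIT, frames=[2,6] (faults so far: 4)
  step 8: ref 4 -> FAULT, evict 2, frames=[4,6] (faults so far: 5)
  step 9: ref 4 -> HIT, frames=[4,6] (faults so far: 5)
  step 10: ref 4 -> HIT, frames=[4,6] (faults so far: 5)
  step 11: ref 4 -> HIT, frames=[4,6] (faults so far: 5)
  step 12: ref 4 -> HIT, frames=[4,6] (faults so far: 5)
  step 13: ref 5 -> FAULT, evict 6, frames=[4,5] (faults so far: 6)
  FIFO total faults: 6
--- LRU ---
  step 0: ref 6 -> FAULT, frames=[6,-] (faults so far: 1)
  step 1: ref 4 -> FAULT, frames=[6,4] (faults so far: 2)
  step 2: ref 4 -> HIT, frames=[6,4] (faults so far: 2)
  step 3: ref 2 -> FAULT, evict 6, frames=[2,4] (faults so far: 3)
  step 4: ref 4 -> HIT, frames=[2,4] (faults so far: 3)
  step 5: ref 6 -> FAULT, evict 2, frames=[6,4] (faults so far: 4)
  step 6: ref 6 -> HIT, frames=[6,4] (faults so far: 4)
  step 7: ref 6 -> HIT, frames=[6,4] (faults so far: 4)
  step 8: ref 4 -> HIT, frames=[6,4] (faults so far: 4)
  step 9: ref 4 -> HIT, frames=[6,4] (faults so far: 4)
  step 10: ref 4 -> HIT, frames=[6,4] (faults so far: 4)
  step 11: ref 4 -> HIT, frames=[6,4] (faults so far: 4)
  step 12: ref 4 -> HIT, frames=[6,4] (faults so far: 4)
  step 13: ref 5 -> FAULT, evict 6, frames=[5,4] (faults so far: 5)
  LRU total faults: 5
--- Optimal ---
  step 0: ref 6 -> FAULT, frames=[6,-] (faults so far: 1)
  step 1: ref 4 -> FAULT, frames=[6,4] (faults so far: 2)
  step 2: ref 4 -> HIT, frames=[6,4] (faults so far: 2)
  step 3: ref 2 -> FAULT, evict 6, frames=[2,4] (faults so far: 3)
  step 4: ref 4 -> HIT, frames=[2,4] (faults so far: 3)
  step 5: ref 6 -> FAULT, evict 2, frames=[6,4] (faults so far: 4)
  step 6: ref 6 -> HIT, frames=[6,4] (faults so far: 4)
  step 7: ref 6 -> HIT, frames=[6,4] (faults so far: 4)
  step 8: ref 4 -> HIT, frames=[6,4] (faults so far: 4)
  step 9: ref 4 -> HIT, frames=[6,4] (faults so far: 4)
  step 10: ref 4 -> HIT, frames=[6,4] (faults so far: 4)
  step 11: ref 4 -> HIT, frames=[6,4] (faults so far: 4)
  step 12: ref 4 -> HIT, frames=[6,4] (faults so far: 4)
  step 13: ref 5 -> FAULT, evict 4, frames=[6,5] (faults so far: 5)
  Optimal total faults: 5

Answer: 6 5 5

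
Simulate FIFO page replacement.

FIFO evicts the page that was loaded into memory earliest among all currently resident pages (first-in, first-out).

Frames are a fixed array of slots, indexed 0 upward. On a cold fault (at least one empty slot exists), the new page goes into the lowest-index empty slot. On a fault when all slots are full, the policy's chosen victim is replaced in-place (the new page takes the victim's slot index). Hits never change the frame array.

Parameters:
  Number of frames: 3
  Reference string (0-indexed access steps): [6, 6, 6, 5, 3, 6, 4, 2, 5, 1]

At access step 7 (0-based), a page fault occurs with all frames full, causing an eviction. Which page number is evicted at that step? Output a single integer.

Answer: 5

Derivation:
Step 0: ref 6 -> FAULT, frames=[6,-,-]
Step 1: ref 6 -> HIT, frames=[6,-,-]
Step 2: ref 6 -> HIT, frames=[6,-,-]
Step 3: ref 5 -> FAULT, frames=[6,5,-]
Step 4: ref 3 -> FAULT, frames=[6,5,3]
Step 5: ref 6 -> HIT, frames=[6,5,3]
Step 6: ref 4 -> FAULT, evict 6, frames=[4,5,3]
Step 7: ref 2 -> FAULT, evict 5, frames=[4,2,3]
At step 7: evicted page 5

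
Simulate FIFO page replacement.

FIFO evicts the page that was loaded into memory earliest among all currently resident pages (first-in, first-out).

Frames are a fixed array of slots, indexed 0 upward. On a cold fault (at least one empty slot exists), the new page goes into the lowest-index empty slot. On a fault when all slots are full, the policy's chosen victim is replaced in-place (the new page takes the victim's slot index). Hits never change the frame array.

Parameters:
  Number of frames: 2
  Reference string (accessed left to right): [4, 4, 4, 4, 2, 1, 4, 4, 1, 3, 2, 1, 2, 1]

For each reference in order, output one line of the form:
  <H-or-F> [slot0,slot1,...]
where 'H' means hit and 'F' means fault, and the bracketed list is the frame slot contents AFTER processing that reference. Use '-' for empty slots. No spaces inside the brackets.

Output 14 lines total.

F [4,-]
H [4,-]
H [4,-]
H [4,-]
F [4,2]
F [1,2]
F [1,4]
H [1,4]
H [1,4]
F [3,4]
F [3,2]
F [1,2]
H [1,2]
H [1,2]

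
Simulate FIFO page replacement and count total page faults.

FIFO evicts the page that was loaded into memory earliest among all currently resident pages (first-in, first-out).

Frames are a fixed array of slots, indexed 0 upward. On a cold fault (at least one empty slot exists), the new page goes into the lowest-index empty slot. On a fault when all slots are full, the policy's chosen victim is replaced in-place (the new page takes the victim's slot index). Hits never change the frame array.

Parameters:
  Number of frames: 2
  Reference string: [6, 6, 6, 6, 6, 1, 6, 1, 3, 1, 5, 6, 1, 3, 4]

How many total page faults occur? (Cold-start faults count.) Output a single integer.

Answer: 8

Derivation:
Step 0: ref 6 → FAULT, frames=[6,-]
Step 1: ref 6 → HIT, frames=[6,-]
Step 2: ref 6 → HIT, frames=[6,-]
Step 3: ref 6 → HIT, frames=[6,-]
Step 4: ref 6 → HIT, frames=[6,-]
Step 5: ref 1 → FAULT, frames=[6,1]
Step 6: ref 6 → HIT, frames=[6,1]
Step 7: ref 1 → HIT, frames=[6,1]
Step 8: ref 3 → FAULT (evict 6), frames=[3,1]
Step 9: ref 1 → HIT, frames=[3,1]
Step 10: ref 5 → FAULT (evict 1), frames=[3,5]
Step 11: ref 6 → FAULT (evict 3), frames=[6,5]
Step 12: ref 1 → FAULT (evict 5), frames=[6,1]
Step 13: ref 3 → FAULT (evict 6), frames=[3,1]
Step 14: ref 4 → FAULT (evict 1), frames=[3,4]
Total faults: 8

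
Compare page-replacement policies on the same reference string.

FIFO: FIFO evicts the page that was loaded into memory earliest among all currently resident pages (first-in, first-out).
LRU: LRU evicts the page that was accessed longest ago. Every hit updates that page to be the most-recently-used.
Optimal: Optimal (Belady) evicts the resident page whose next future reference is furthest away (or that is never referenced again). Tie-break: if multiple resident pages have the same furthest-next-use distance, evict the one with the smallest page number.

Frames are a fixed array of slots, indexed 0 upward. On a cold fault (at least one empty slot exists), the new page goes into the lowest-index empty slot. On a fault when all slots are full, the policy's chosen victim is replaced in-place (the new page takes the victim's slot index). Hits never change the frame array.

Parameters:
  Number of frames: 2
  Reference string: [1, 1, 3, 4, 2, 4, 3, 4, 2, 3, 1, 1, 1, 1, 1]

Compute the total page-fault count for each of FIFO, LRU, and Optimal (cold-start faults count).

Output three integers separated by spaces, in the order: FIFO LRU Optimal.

Answer: 9 8 7

Derivation:
--- FIFO ---
  step 0: ref 1 -> FAULT, frames=[1,-] (faults so far: 1)
  step 1: ref 1 -> HIT, frames=[1,-] (faults so far: 1)
  step 2: ref 3 -> FAULT, frames=[1,3] (faults so far: 2)
  step 3: ref 4 -> FAULT, evict 1, frames=[4,3] (faults so far: 3)
  step 4: ref 2 -> FAULT, evict 3, frames=[4,2] (faults so far: 4)
  step 5: ref 4 -> HIT, frames=[4,2] (faults so far: 4)
  step 6: ref 3 -> FAULT, evict 4, frames=[3,2] (faults so far: 5)
  step 7: ref 4 -> FAULT, evict 2, frames=[3,4] (faults so far: 6)
  step 8: ref 2 -> FAULT, evict 3, frames=[2,4] (faults so far: 7)
  step 9: ref 3 -> FAULT, evict 4, frames=[2,3] (faults so far: 8)
  step 10: ref 1 -> FAULT, evict 2, frames=[1,3] (faults so far: 9)
  step 11: ref 1 -> HIT, frames=[1,3] (faults so far: 9)
  step 12: ref 1 -> HIT, frames=[1,3] (faults so far: 9)
  step 13: ref 1 -> HIT, frames=[1,3] (faults so far: 9)
  step 14: ref 1 -> HIT, frames=[1,3] (faults so far: 9)
  FIFO total faults: 9
--- LRU ---
  step 0: ref 1 -> FAULT, frames=[1,-] (faults so far: 1)
  step 1: ref 1 -> HIT, frames=[1,-] (faults so far: 1)
  step 2: ref 3 -> FAULT, frames=[1,3] (faults so far: 2)
  step 3: ref 4 -> FAULT, evict 1, frames=[4,3] (faults so far: 3)
  step 4: ref 2 -> FAULT, evict 3, frames=[4,2] (faults so far: 4)
  step 5: ref 4 -> HIT, frames=[4,2] (faults so far: 4)
  step 6: ref 3 -> FAULT, evict 2, frames=[4,3] (faults so far: 5)
  step 7: ref 4 -> HIT, frames=[4,3] (faults so far: 5)
  step 8: ref 2 -> FAULT, evict 3, frames=[4,2] (faults so far: 6)
  step 9: ref 3 -> FAULT, evict 4, frames=[3,2] (faults so far: 7)
  step 10: ref 1 -> FAULT, evict 2, frames=[3,1] (faults so far: 8)
  step 11: ref 1 -> HIT, frames=[3,1] (faults so far: 8)
  step 12: ref 1 -> HIT, frames=[3,1] (faults so far: 8)
  step 13: ref 1 -> HIT, frames=[3,1] (faults so far: 8)
  step 14: ref 1 -> HIT, frames=[3,1] (faults so far: 8)
  LRU total faults: 8
--- Optimal ---
  step 0: ref 1 -> FAULT, frames=[1,-] (faults so far: 1)
  step 1: ref 1 -> HIT, frames=[1,-] (faults so far: 1)
  step 2: ref 3 -> FAULT, frames=[1,3] (faults so far: 2)
  step 3: ref 4 -> FAULT, evict 1, frames=[4,3] (faults so far: 3)
  step 4: ref 2 -> FAULT, evict 3, frames=[4,2] (faults so far: 4)
  step 5: ref 4 -> HIT, frames=[4,2] (faults so far: 4)
  step 6: ref 3 -> FAULT, evict 2, frames=[4,3] (faults so far: 5)
  step 7: ref 4 -> HIT, frames=[4,3] (faults so far: 5)
  step 8: ref 2 -> FAULT, evict 4, frames=[2,3] (faults so far: 6)
  step 9: ref 3 -> HIT, frames=[2,3] (faults so far: 6)
  step 10: ref 1 -> FAULT, evict 2, frames=[1,3] (faults so far: 7)
  step 11: ref 1 -> HIT, frames=[1,3] (faults so far: 7)
  step 12: ref 1 -> HIT, frames=[1,3] (faults so far: 7)
  step 13: ref 1 -> HIT, frames=[1,3] (faults so far: 7)
  step 14: ref 1 -> HIT, frames=[1,3] (faults so far: 7)
  Optimal total faults: 7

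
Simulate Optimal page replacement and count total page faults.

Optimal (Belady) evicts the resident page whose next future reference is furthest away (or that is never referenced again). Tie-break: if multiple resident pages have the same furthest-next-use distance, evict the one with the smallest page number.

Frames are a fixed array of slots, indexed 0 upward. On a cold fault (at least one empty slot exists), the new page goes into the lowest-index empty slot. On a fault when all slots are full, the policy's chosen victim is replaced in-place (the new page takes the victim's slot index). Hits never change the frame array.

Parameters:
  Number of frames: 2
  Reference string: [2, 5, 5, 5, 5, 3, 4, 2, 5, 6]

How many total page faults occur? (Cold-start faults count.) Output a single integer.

Step 0: ref 2 → FAULT, frames=[2,-]
Step 1: ref 5 → FAULT, frames=[2,5]
Step 2: ref 5 → HIT, frames=[2,5]
Step 3: ref 5 → HIT, frames=[2,5]
Step 4: ref 5 → HIT, frames=[2,5]
Step 5: ref 3 → FAULT (evict 5), frames=[2,3]
Step 6: ref 4 → FAULT (evict 3), frames=[2,4]
Step 7: ref 2 → HIT, frames=[2,4]
Step 8: ref 5 → FAULT (evict 2), frames=[5,4]
Step 9: ref 6 → FAULT (evict 4), frames=[5,6]
Total faults: 6

Answer: 6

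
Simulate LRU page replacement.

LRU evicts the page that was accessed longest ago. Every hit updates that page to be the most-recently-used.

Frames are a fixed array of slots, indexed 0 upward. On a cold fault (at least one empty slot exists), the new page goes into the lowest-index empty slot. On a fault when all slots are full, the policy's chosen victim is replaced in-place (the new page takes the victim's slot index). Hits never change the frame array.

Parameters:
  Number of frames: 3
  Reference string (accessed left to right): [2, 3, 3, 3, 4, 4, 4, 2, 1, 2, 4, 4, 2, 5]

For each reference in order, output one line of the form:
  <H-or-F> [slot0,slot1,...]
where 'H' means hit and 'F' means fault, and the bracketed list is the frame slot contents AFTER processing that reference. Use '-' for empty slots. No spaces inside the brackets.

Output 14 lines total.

F [2,-,-]
F [2,3,-]
H [2,3,-]
H [2,3,-]
F [2,3,4]
H [2,3,4]
H [2,3,4]
H [2,3,4]
F [2,1,4]
H [2,1,4]
H [2,1,4]
H [2,1,4]
H [2,1,4]
F [2,5,4]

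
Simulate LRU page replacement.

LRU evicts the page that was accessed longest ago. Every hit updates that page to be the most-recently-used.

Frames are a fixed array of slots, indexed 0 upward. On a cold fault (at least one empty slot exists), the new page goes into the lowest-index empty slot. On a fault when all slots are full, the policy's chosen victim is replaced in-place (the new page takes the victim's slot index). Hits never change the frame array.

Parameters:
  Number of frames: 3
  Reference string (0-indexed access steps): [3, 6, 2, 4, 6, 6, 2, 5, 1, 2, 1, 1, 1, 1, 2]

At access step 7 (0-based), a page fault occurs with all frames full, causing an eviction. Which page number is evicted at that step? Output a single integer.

Answer: 4

Derivation:
Step 0: ref 3 -> FAULT, frames=[3,-,-]
Step 1: ref 6 -> FAULT, frames=[3,6,-]
Step 2: ref 2 -> FAULT, frames=[3,6,2]
Step 3: ref 4 -> FAULT, evict 3, frames=[4,6,2]
Step 4: ref 6 -> HIT, frames=[4,6,2]
Step 5: ref 6 -> HIT, frames=[4,6,2]
Step 6: ref 2 -> HIT, frames=[4,6,2]
Step 7: ref 5 -> FAULT, evict 4, frames=[5,6,2]
At step 7: evicted page 4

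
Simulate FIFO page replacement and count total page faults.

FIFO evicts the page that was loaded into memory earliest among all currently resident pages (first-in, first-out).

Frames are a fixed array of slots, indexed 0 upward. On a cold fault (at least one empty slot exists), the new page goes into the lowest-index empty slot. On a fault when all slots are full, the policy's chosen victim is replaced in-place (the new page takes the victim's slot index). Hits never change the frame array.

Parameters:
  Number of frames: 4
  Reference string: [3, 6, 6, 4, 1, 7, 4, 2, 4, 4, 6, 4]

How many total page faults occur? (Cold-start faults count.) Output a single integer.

Answer: 8

Derivation:
Step 0: ref 3 → FAULT, frames=[3,-,-,-]
Step 1: ref 6 → FAULT, frames=[3,6,-,-]
Step 2: ref 6 → HIT, frames=[3,6,-,-]
Step 3: ref 4 → FAULT, frames=[3,6,4,-]
Step 4: ref 1 → FAULT, frames=[3,6,4,1]
Step 5: ref 7 → FAULT (evict 3), frames=[7,6,4,1]
Step 6: ref 4 → HIT, frames=[7,6,4,1]
Step 7: ref 2 → FAULT (evict 6), frames=[7,2,4,1]
Step 8: ref 4 → HIT, frames=[7,2,4,1]
Step 9: ref 4 → HIT, frames=[7,2,4,1]
Step 10: ref 6 → FAULT (evict 4), frames=[7,2,6,1]
Step 11: ref 4 → FAULT (evict 1), frames=[7,2,6,4]
Total faults: 8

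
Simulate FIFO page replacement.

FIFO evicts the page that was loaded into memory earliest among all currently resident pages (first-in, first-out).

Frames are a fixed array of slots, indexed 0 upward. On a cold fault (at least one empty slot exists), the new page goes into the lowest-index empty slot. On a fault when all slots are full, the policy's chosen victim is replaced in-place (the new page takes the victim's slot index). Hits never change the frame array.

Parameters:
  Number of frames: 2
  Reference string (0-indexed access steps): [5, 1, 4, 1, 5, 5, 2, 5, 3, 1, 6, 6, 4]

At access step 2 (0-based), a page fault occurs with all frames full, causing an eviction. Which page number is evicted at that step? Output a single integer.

Answer: 5

Derivation:
Step 0: ref 5 -> FAULT, frames=[5,-]
Step 1: ref 1 -> FAULT, frames=[5,1]
Step 2: ref 4 -> FAULT, evict 5, frames=[4,1]
At step 2: evicted page 5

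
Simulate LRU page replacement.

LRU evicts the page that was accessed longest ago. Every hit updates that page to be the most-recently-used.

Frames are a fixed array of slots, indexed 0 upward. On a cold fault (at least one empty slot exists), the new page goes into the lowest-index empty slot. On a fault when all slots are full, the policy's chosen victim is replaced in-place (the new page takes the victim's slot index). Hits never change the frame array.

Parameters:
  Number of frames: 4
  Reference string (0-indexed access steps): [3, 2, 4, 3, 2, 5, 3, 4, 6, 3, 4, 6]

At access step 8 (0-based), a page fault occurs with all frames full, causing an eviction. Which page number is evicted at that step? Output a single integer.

Answer: 2

Derivation:
Step 0: ref 3 -> FAULT, frames=[3,-,-,-]
Step 1: ref 2 -> FAULT, frames=[3,2,-,-]
Step 2: ref 4 -> FAULT, frames=[3,2,4,-]
Step 3: ref 3 -> HIT, frames=[3,2,4,-]
Step 4: ref 2 -> HIT, frames=[3,2,4,-]
Step 5: ref 5 -> FAULT, frames=[3,2,4,5]
Step 6: ref 3 -> HIT, frames=[3,2,4,5]
Step 7: ref 4 -> HIT, frames=[3,2,4,5]
Step 8: ref 6 -> FAULT, evict 2, frames=[3,6,4,5]
At step 8: evicted page 2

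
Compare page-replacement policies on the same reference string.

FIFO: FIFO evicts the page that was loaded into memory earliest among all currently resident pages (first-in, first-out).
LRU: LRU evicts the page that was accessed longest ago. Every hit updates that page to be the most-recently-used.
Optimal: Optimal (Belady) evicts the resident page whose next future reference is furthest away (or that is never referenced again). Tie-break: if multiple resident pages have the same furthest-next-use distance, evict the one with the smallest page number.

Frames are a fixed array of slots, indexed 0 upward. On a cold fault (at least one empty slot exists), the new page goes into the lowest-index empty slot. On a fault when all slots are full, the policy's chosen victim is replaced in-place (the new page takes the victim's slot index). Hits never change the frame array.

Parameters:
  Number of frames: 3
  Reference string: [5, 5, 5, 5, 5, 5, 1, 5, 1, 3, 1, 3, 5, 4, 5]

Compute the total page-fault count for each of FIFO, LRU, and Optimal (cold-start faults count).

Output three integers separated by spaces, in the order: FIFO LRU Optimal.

--- FIFO ---
  step 0: ref 5 -> FAULT, frames=[5,-,-] (faults so far: 1)
  step 1: ref 5 -> HIT, frames=[5,-,-] (faults so far: 1)
  step 2: ref 5 -> HIT, frames=[5,-,-] (faults so far: 1)
  step 3: ref 5 -> HIT, frames=[5,-,-] (faults so far: 1)
  step 4: ref 5 -> HIT, frames=[5,-,-] (faults so far: 1)
  step 5: ref 5 -> HIT, frames=[5,-,-] (faults so far: 1)
  step 6: ref 1 -> FAULT, frames=[5,1,-] (faults so far: 2)
  step 7: ref 5 -> HIT, frames=[5,1,-] (faults so far: 2)
  step 8: ref 1 -> HIT, frames=[5,1,-] (faults so far: 2)
  step 9: ref 3 -> FAULT, frames=[5,1,3] (faults so far: 3)
  step 10: ref 1 -> HIT, frames=[5,1,3] (faults so far: 3)
  step 11: ref 3 -> HIT, frames=[5,1,3] (faults so far: 3)
  step 12: ref 5 -> HIT, frames=[5,1,3] (faults so far: 3)
  step 13: ref 4 -> FAULT, evict 5, frames=[4,1,3] (faults so far: 4)
  step 14: ref 5 -> FAULT, evict 1, frames=[4,5,3] (faults so far: 5)
  FIFO total faults: 5
--- LRU ---
  step 0: ref 5 -> FAULT, frames=[5,-,-] (faults so far: 1)
  step 1: ref 5 -> HIT, frames=[5,-,-] (faults so far: 1)
  step 2: ref 5 -> HIT, frames=[5,-,-] (faults so far: 1)
  step 3: ref 5 -> HIT, frames=[5,-,-] (faults so far: 1)
  step 4: ref 5 -> HIT, frames=[5,-,-] (faults so far: 1)
  step 5: ref 5 -> HIT, frames=[5,-,-] (faults so far: 1)
  step 6: ref 1 -> FAULT, frames=[5,1,-] (faults so far: 2)
  step 7: ref 5 -> HIT, frames=[5,1,-] (faults so far: 2)
  step 8: ref 1 -> HIT, frames=[5,1,-] (faults so far: 2)
  step 9: ref 3 -> FAULT, frames=[5,1,3] (faults so far: 3)
  step 10: ref 1 -> HIT, frames=[5,1,3] (faults so far: 3)
  step 11: ref 3 -> HIT, frames=[5,1,3] (faults so far: 3)
  step 12: ref 5 -> HIT, frames=[5,1,3] (faults so far: 3)
  step 13: ref 4 -> FAULT, evict 1, frames=[5,4,3] (faults so far: 4)
  step 14: ref 5 -> HIT, frames=[5,4,3] (faults so far: 4)
  LRU total faults: 4
--- Optimal ---
  step 0: ref 5 -> FAULT, frames=[5,-,-] (faults so far: 1)
  step 1: ref 5 -> HIT, frames=[5,-,-] (faults so far: 1)
  step 2: ref 5 -> HIT, frames=[5,-,-] (faults so far: 1)
  step 3: ref 5 -> HIT, frames=[5,-,-] (faults so far: 1)
  step 4: ref 5 -> HIT, frames=[5,-,-] (faults so far: 1)
  step 5: ref 5 -> HIT, frames=[5,-,-] (faults so far: 1)
  step 6: ref 1 -> FAULT, frames=[5,1,-] (faults so far: 2)
  step 7: ref 5 -> HIT, frames=[5,1,-] (faults so far: 2)
  step 8: ref 1 -> HIT, frames=[5,1,-] (faults so far: 2)
  step 9: ref 3 -> FAULT, frames=[5,1,3] (faults so far: 3)
  step 10: ref 1 -> HIT, frames=[5,1,3] (faults so far: 3)
  step 11: ref 3 -> HIT, frames=[5,1,3] (faults so far: 3)
  step 12: ref 5 -> HIT, frames=[5,1,3] (faults so far: 3)
  step 13: ref 4 -> FAULT, evict 1, frames=[5,4,3] (faults so far: 4)
  step 14: ref 5 -> HIT, frames=[5,4,3] (faults so far: 4)
  Optimal total faults: 4

Answer: 5 4 4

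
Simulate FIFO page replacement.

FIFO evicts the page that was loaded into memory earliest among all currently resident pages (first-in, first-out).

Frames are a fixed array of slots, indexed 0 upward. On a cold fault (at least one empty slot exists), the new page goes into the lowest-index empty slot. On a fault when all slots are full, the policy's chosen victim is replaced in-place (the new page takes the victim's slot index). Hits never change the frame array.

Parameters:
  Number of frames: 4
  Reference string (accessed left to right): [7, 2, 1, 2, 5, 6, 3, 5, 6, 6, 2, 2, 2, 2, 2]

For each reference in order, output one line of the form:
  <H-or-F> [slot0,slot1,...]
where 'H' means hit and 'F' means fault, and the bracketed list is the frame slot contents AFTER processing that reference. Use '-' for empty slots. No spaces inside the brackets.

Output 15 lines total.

F [7,-,-,-]
F [7,2,-,-]
F [7,2,1,-]
H [7,2,1,-]
F [7,2,1,5]
F [6,2,1,5]
F [6,3,1,5]
H [6,3,1,5]
H [6,3,1,5]
H [6,3,1,5]
F [6,3,2,5]
H [6,3,2,5]
H [6,3,2,5]
H [6,3,2,5]
H [6,3,2,5]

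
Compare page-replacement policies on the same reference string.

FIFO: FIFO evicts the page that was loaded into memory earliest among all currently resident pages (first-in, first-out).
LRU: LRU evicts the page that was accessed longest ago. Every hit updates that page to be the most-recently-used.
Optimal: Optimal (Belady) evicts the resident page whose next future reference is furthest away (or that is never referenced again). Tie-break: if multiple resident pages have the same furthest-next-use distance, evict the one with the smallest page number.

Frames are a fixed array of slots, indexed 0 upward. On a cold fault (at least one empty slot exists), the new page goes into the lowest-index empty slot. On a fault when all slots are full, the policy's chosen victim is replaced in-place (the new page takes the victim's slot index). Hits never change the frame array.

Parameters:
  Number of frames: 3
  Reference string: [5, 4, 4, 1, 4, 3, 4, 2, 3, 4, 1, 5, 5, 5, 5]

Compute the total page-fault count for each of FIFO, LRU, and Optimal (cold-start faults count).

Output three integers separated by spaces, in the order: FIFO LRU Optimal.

--- FIFO ---
  step 0: ref 5 -> FAULT, frames=[5,-,-] (faults so far: 1)
  step 1: ref 4 -> FAULT, frames=[5,4,-] (faults so far: 2)
  step 2: ref 4 -> HIT, frames=[5,4,-] (faults so far: 2)
  step 3: ref 1 -> FAULT, frames=[5,4,1] (faults so far: 3)
  step 4: ref 4 -> HIT, frames=[5,4,1] (faults so far: 3)
  step 5: ref 3 -> FAULT, evict 5, frames=[3,4,1] (faults so far: 4)
  step 6: ref 4 -> HIT, frames=[3,4,1] (faults so far: 4)
  step 7: ref 2 -> FAULT, evict 4, frames=[3,2,1] (faults so far: 5)
  step 8: ref 3 -> HIT, frames=[3,2,1] (faults so far: 5)
  step 9: ref 4 -> FAULT, evict 1, frames=[3,2,4] (faults so far: 6)
  step 10: ref 1 -> FAULT, evict 3, frames=[1,2,4] (faults so far: 7)
  step 11: ref 5 -> FAULT, evict 2, frames=[1,5,4] (faults so far: 8)
  step 12: ref 5 -> HIT, frames=[1,5,4] (faults so far: 8)
  step 13: ref 5 -> HIT, frames=[1,5,4] (faults so far: 8)
  step 14: ref 5 -> HIT, frames=[1,5,4] (faults so far: 8)
  FIFO total faults: 8
--- LRU ---
  step 0: ref 5 -> FAULT, frames=[5,-,-] (faults so far: 1)
  step 1: ref 4 -> FAULT, frames=[5,4,-] (faults so far: 2)
  step 2: ref 4 -> HIT, frames=[5,4,-] (faults so far: 2)
  step 3: ref 1 -> FAULT, frames=[5,4,1] (faults so far: 3)
  step 4: ref 4 -> HIT, frames=[5,4,1] (faults so far: 3)
  step 5: ref 3 -> FAULT, evict 5, frames=[3,4,1] (faults so far: 4)
  step 6: ref 4 -> HIT, frames=[3,4,1] (faults so far: 4)
  step 7: ref 2 -> FAULT, evict 1, frames=[3,4,2] (faults so far: 5)
  step 8: ref 3 -> HIT, frames=[3,4,2] (faults so far: 5)
  step 9: ref 4 -> HIT, frames=[3,4,2] (faults so far: 5)
  step 10: ref 1 -> FAULT, evict 2, frames=[3,4,1] (faults so far: 6)
  step 11: ref 5 -> FAULT, evict 3, frames=[5,4,1] (faults so far: 7)
  step 12: ref 5 -> HIT, frames=[5,4,1] (faults so far: 7)
  step 13: ref 5 -> HIT, frames=[5,4,1] (faults so far: 7)
  step 14: ref 5 -> HIT, frames=[5,4,1] (faults so far: 7)
  LRU total faults: 7
--- Optimal ---
  step 0: ref 5 -> FAULT, frames=[5,-,-] (faults so far: 1)
  step 1: ref 4 -> FAULT, frames=[5,4,-] (faults so far: 2)
  step 2: ref 4 -> HIT, frames=[5,4,-] (faults so far: 2)
  step 3: ref 1 -> FAULT, frames=[5,4,1] (faults so far: 3)
  step 4: ref 4 -> HIT, frames=[5,4,1] (faults so far: 3)
  step 5: ref 3 -> FAULT, evict 5, frames=[3,4,1] (faults so far: 4)
  step 6: ref 4 -> HIT, frames=[3,4,1] (faults so far: 4)
  step 7: ref 2 -> FAULT, evict 1, frames=[3,4,2] (faults so far: 5)
  step 8: ref 3 -> HIT, frames=[3,4,2] (faults so far: 5)
  step 9: ref 4 -> HIT, frames=[3,4,2] (faults so far: 5)
  step 10: ref 1 -> FAULT, evict 2, frames=[3,4,1] (faults so far: 6)
  step 11: ref 5 -> FAULT, evict 1, frames=[3,4,5] (faults so far: 7)
  step 12: ref 5 -> HIT, frames=[3,4,5] (faults so far: 7)
  step 13: ref 5 -> HIT, frames=[3,4,5] (faults so far: 7)
  step 14: ref 5 -> HIT, frames=[3,4,5] (faults so far: 7)
  Optimal total faults: 7

Answer: 8 7 7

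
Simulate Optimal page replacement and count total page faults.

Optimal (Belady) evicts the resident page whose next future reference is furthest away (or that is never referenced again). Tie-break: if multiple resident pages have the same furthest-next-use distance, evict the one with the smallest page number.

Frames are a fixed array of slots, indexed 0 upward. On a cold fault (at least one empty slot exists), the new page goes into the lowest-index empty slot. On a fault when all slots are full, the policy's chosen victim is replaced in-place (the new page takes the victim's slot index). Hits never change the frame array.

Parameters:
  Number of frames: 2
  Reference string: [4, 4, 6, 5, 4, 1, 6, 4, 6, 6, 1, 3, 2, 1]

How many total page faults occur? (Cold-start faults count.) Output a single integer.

Step 0: ref 4 → FAULT, frames=[4,-]
Step 1: ref 4 → HIT, frames=[4,-]
Step 2: ref 6 → FAULT, frames=[4,6]
Step 3: ref 5 → FAULT (evict 6), frames=[4,5]
Step 4: ref 4 → HIT, frames=[4,5]
Step 5: ref 1 → FAULT (evict 5), frames=[4,1]
Step 6: ref 6 → FAULT (evict 1), frames=[4,6]
Step 7: ref 4 → HIT, frames=[4,6]
Step 8: ref 6 → HIT, frames=[4,6]
Step 9: ref 6 → HIT, frames=[4,6]
Step 10: ref 1 → FAULT (evict 4), frames=[1,6]
Step 11: ref 3 → FAULT (evict 6), frames=[1,3]
Step 12: ref 2 → FAULT (evict 3), frames=[1,2]
Step 13: ref 1 → HIT, frames=[1,2]
Total faults: 8

Answer: 8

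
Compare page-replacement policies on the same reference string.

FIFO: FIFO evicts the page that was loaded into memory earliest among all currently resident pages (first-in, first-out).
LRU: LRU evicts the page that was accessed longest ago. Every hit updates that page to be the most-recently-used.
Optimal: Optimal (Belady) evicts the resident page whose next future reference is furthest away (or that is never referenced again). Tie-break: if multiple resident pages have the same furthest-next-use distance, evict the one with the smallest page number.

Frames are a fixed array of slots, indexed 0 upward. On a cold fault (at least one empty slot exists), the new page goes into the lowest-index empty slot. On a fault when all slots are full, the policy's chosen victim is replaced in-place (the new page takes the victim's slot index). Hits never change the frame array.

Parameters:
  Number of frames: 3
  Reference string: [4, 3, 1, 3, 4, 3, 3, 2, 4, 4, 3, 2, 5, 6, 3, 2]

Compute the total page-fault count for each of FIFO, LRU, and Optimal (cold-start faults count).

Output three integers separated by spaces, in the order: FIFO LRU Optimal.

Answer: 9 8 6

Derivation:
--- FIFO ---
  step 0: ref 4 -> FAULT, frames=[4,-,-] (faults so far: 1)
  step 1: ref 3 -> FAULT, frames=[4,3,-] (faults so far: 2)
  step 2: ref 1 -> FAULT, frames=[4,3,1] (faults so far: 3)
  step 3: ref 3 -> HIT, frames=[4,3,1] (faults so far: 3)
  step 4: ref 4 -> HIT, frames=[4,3,1] (faults so far: 3)
  step 5: ref 3 -> HIT, frames=[4,3,1] (faults so far: 3)
  step 6: ref 3 -> HIT, frames=[4,3,1] (faults so far: 3)
  step 7: ref 2 -> FAULT, evict 4, frames=[2,3,1] (faults so far: 4)
  step 8: ref 4 -> FAULT, evict 3, frames=[2,4,1] (faults so far: 5)
  step 9: ref 4 -> HIT, frames=[2,4,1] (faults so far: 5)
  step 10: ref 3 -> FAULT, evict 1, frames=[2,4,3] (faults so far: 6)
  step 11: ref 2 -> HIT, frames=[2,4,3] (faults so far: 6)
  step 12: ref 5 -> FAULT, evict 2, frames=[5,4,3] (faults so far: 7)
  step 13: ref 6 -> FAULT, evict 4, frames=[5,6,3] (faults so far: 8)
  step 14: ref 3 -> HIT, frames=[5,6,3] (faults so far: 8)
  step 15: ref 2 -> FAULT, evict 3, frames=[5,6,2] (faults so far: 9)
  FIFO total faults: 9
--- LRU ---
  step 0: ref 4 -> FAULT, frames=[4,-,-] (faults so far: 1)
  step 1: ref 3 -> FAULT, frames=[4,3,-] (faults so far: 2)
  step 2: ref 1 -> FAULT, frames=[4,3,1] (faults so far: 3)
  step 3: ref 3 -> HIT, frames=[4,3,1] (faults so far: 3)
  step 4: ref 4 -> HIT, frames=[4,3,1] (faults so far: 3)
  step 5: ref 3 -> HIT, frames=[4,3,1] (faults so far: 3)
  step 6: ref 3 -> HIT, frames=[4,3,1] (faults so far: 3)
  step 7: ref 2 -> FAULT, evict 1, frames=[4,3,2] (faults so far: 4)
  step 8: ref 4 -> HIT, frames=[4,3,2] (faults so far: 4)
  step 9: ref 4 -> HIT, frames=[4,3,2] (faults so far: 4)
  step 10: ref 3 -> HIT, frames=[4,3,2] (faults so far: 4)
  step 11: ref 2 -> HIT, frames=[4,3,2] (faults so far: 4)
  step 12: ref 5 -> FAULT, evict 4, frames=[5,3,2] (faults so far: 5)
  step 13: ref 6 -> FAULT, evict 3, frames=[5,6,2] (faults so far: 6)
  step 14: ref 3 -> FAULT, evict 2, frames=[5,6,3] (faults so far: 7)
  step 15: ref 2 -> FAULT, evict 5, frames=[2,6,3] (faults so far: 8)
  LRU total faults: 8
--- Optimal ---
  step 0: ref 4 -> FAULT, frames=[4,-,-] (faults so far: 1)
  step 1: ref 3 -> FAULT, frames=[4,3,-] (faults so far: 2)
  step 2: ref 1 -> FAULT, frames=[4,3,1] (faults so far: 3)
  step 3: ref 3 -> HIT, frames=[4,3,1] (faults so far: 3)
  step 4: ref 4 -> HIT, frames=[4,3,1] (faults so far: 3)
  step 5: ref 3 -> HIT, frames=[4,3,1] (faults so far: 3)
  step 6: ref 3 -> HIT, frames=[4,3,1] (faults so far: 3)
  step 7: ref 2 -> FAULT, evict 1, frames=[4,3,2] (faults so far: 4)
  step 8: ref 4 -> HIT, frames=[4,3,2] (faults so far: 4)
  step 9: ref 4 -> HIT, frames=[4,3,2] (faults so far: 4)
  step 10: ref 3 -> HIT, frames=[4,3,2] (faults so far: 4)
  step 11: ref 2 -> HIT, frames=[4,3,2] (faults so far: 4)
  step 12: ref 5 -> FAULT, evict 4, frames=[5,3,2] (faults so far: 5)
  step 13: ref 6 -> FAULT, evict 5, frames=[6,3,2] (faults so far: 6)
  step 14: ref 3 -> HIT, frames=[6,3,2] (faults so far: 6)
  step 15: ref 2 -> HIT, frames=[6,3,2] (faults so far: 6)
  Optimal total faults: 6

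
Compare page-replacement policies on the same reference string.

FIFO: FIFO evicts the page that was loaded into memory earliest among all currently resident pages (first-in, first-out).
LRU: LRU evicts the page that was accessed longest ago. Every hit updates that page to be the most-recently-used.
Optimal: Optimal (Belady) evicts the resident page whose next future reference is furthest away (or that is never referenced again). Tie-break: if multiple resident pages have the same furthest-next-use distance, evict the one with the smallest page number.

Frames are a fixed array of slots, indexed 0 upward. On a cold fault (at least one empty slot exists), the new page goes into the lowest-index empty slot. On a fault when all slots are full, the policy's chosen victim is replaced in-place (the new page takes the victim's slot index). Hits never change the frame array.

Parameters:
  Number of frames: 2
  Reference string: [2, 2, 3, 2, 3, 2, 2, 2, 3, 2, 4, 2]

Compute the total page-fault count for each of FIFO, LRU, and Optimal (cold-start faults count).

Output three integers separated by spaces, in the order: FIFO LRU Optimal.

--- FIFO ---
  step 0: ref 2 -> FAULT, frames=[2,-] (faults so far: 1)
  step 1: ref 2 -> HIT, frames=[2,-] (faults so far: 1)
  step 2: ref 3 -> FAULT, frames=[2,3] (faults so far: 2)
  step 3: ref 2 -> HIT, frames=[2,3] (faults so far: 2)
  step 4: ref 3 -> HIT, frames=[2,3] (faults so far: 2)
  step 5: ref 2 -> HIT, frames=[2,3] (faults so far: 2)
  step 6: ref 2 -> HIT, frames=[2,3] (faults so far: 2)
  step 7: ref 2 -> HIT, frames=[2,3] (faults so far: 2)
  step 8: ref 3 -> HIT, frames=[2,3] (faults so far: 2)
  step 9: ref 2 -> HIT, frames=[2,3] (faults so far: 2)
  step 10: ref 4 -> FAULT, evict 2, frames=[4,3] (faults so far: 3)
  step 11: ref 2 -> FAULT, evict 3, frames=[4,2] (faults so far: 4)
  FIFO total faults: 4
--- LRU ---
  step 0: ref 2 -> FAULT, frames=[2,-] (faults so far: 1)
  step 1: ref 2 -> HIT, frames=[2,-] (faults so far: 1)
  step 2: ref 3 -> FAULT, frames=[2,3] (faults so far: 2)
  step 3: ref 2 -> HIT, frames=[2,3] (faults so far: 2)
  step 4: ref 3 -> HIT, frames=[2,3] (faults so far: 2)
  step 5: ref 2 -> HIT, frames=[2,3] (faults so far: 2)
  step 6: ref 2 -> HIT, frames=[2,3] (faults so far: 2)
  step 7: ref 2 -> HIT, frames=[2,3] (faults so far: 2)
  step 8: ref 3 -> HIT, frames=[2,3] (faults so far: 2)
  step 9: ref 2 -> HIT, frames=[2,3] (faults so far: 2)
  step 10: ref 4 -> FAULT, evict 3, frames=[2,4] (faults so far: 3)
  step 11: ref 2 -> HIT, frames=[2,4] (faults so far: 3)
  LRU total faults: 3
--- Optimal ---
  step 0: ref 2 -> FAULT, frames=[2,-] (faults so far: 1)
  step 1: ref 2 -> HIT, frames=[2,-] (faults so far: 1)
  step 2: ref 3 -> FAULT, frames=[2,3] (faults so far: 2)
  step 3: ref 2 -> HIT, frames=[2,3] (faults so far: 2)
  step 4: ref 3 -> HIT, frames=[2,3] (faults so far: 2)
  step 5: ref 2 -> HIT, frames=[2,3] (faults so far: 2)
  step 6: ref 2 -> HIT, frames=[2,3] (faults so far: 2)
  step 7: ref 2 -> HIT, frames=[2,3] (faults so far: 2)
  step 8: ref 3 -> HIT, frames=[2,3] (faults so far: 2)
  step 9: ref 2 -> HIT, frames=[2,3] (faults so far: 2)
  step 10: ref 4 -> FAULT, evict 3, frames=[2,4] (faults so far: 3)
  step 11: ref 2 -> HIT, frames=[2,4] (faults so far: 3)
  Optimal total faults: 3

Answer: 4 3 3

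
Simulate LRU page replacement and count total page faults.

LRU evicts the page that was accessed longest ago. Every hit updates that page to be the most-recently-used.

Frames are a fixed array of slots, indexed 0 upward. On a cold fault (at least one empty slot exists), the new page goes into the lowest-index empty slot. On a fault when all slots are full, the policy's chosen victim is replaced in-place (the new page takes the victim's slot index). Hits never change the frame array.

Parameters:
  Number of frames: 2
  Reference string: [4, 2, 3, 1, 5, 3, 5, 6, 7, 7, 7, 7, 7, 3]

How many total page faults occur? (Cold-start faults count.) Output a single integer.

Answer: 9

Derivation:
Step 0: ref 4 → FAULT, frames=[4,-]
Step 1: ref 2 → FAULT, frames=[4,2]
Step 2: ref 3 → FAULT (evict 4), frames=[3,2]
Step 3: ref 1 → FAULT (evict 2), frames=[3,1]
Step 4: ref 5 → FAULT (evict 3), frames=[5,1]
Step 5: ref 3 → FAULT (evict 1), frames=[5,3]
Step 6: ref 5 → HIT, frames=[5,3]
Step 7: ref 6 → FAULT (evict 3), frames=[5,6]
Step 8: ref 7 → FAULT (evict 5), frames=[7,6]
Step 9: ref 7 → HIT, frames=[7,6]
Step 10: ref 7 → HIT, frames=[7,6]
Step 11: ref 7 → HIT, frames=[7,6]
Step 12: ref 7 → HIT, frames=[7,6]
Step 13: ref 3 → FAULT (evict 6), frames=[7,3]
Total faults: 9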